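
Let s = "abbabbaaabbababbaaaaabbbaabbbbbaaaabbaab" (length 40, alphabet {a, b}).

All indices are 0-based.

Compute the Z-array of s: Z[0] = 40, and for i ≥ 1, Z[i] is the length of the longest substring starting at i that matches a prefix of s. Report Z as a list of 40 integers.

Z[0]=40
i=1: fresh scan; Z[1]=0
i=2: fresh scan; Z[2]=0
i=3: fresh scan; Z[3]=4 scan→box=[3,7)
i=4: min(r-i=3, Z[1]=0)=0; Z[4]=0
i=5: min(r-i=2, Z[2]=0)=0; Z[5]=0
i=6: min(r-i=1, Z[3]=4)=1; Z[6]=1
i=7: fresh scan; Z[7]=1 scan→box=[7,8)
i=8: fresh scan; Z[8]=5 scan→box=[8,13)
i=9: min(r-i=4, Z[1]=0)=0; Z[9]=0
i=10: min(r-i=3, Z[2]=0)=0; Z[10]=0
i=11: min(r-i=2, Z[3]=4)=2; Z[11]=2
i=12: min(r-i=1, Z[4]=0)=0; Z[12]=0
i=13: fresh scan; Z[13]=4 scan→box=[13,17)
i=14: min(r-i=3, Z[1]=0)=0; Z[14]=0
i=15: min(r-i=2, Z[2]=0)=0; Z[15]=0
i=16: min(r-i=1, Z[3]=4)=1; Z[16]=1
i=17: fresh scan; Z[17]=1 scan→box=[17,18)
i=18: fresh scan; Z[18]=1 scan→box=[18,19)
i=19: fresh scan; Z[19]=1 scan→box=[19,20)
i=20: fresh scan; Z[20]=3 scan→box=[20,23)
i=21: min(r-i=2, Z[1]=0)=0; Z[21]=0
i=22: min(r-i=1, Z[2]=0)=0; Z[22]=0
i=23: fresh scan; Z[23]=0
i=24: fresh scan; Z[24]=1 scan→box=[24,25)
i=25: fresh scan; Z[25]=3 scan→box=[25,28)
i=26: min(r-i=2, Z[1]=0)=0; Z[26]=0
i=27: min(r-i=1, Z[2]=0)=0; Z[27]=0
i=28: fresh scan; Z[28]=0
i=29: fresh scan; Z[29]=0
i=30: fresh scan; Z[30]=0
i=31: fresh scan; Z[31]=1 scan→box=[31,32)
i=32: fresh scan; Z[32]=1 scan→box=[32,33)
i=33: fresh scan; Z[33]=1 scan→box=[33,34)
i=34: fresh scan; Z[34]=4 scan→box=[34,38)
i=35: min(r-i=3, Z[1]=0)=0; Z[35]=0
i=36: min(r-i=2, Z[2]=0)=0; Z[36]=0
i=37: min(r-i=1, Z[3]=4)=1; Z[37]=1
i=38: fresh scan; Z[38]=2 scan→box=[38,40)
i=39: min(r-i=1, Z[1]=0)=0; Z[39]=0

[40, 0, 0, 4, 0, 0, 1, 1, 5, 0, 0, 2, 0, 4, 0, 0, 1, 1, 1, 1, 3, 0, 0, 0, 1, 3, 0, 0, 0, 0, 0, 1, 1, 1, 4, 0, 0, 1, 2, 0]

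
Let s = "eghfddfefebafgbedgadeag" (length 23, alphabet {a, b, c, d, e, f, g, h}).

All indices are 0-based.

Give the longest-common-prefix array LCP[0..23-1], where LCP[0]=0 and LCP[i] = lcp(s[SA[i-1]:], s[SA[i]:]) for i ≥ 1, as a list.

sorted suffixes:
  #0 SA[0]=18  'adeag'
  #1 SA[1]=11  'afgbedgadeag'
  #2 SA[2]=21  'ag'
  #3 SA[3]=10  'bafgbedgadeag'
  #4 SA[4]=14  'bedgadeag'
  #5 SA[5]=4  'ddfefebafgbedgadeag'
  #6 SA[6]=19  'deag'
  #7 SA[7]=5  'dfefebafgbedgadeag'
  #8 SA[8]=16  'dgadeag'
  #9 SA[9]=20  'eag'
  #10 SA[10]=9  'ebafgbedgadeag'
  #11 SA[11]=15  'edgadeag'
  #12 SA[12]=7  'efebafgbedgadeag'
  #13 SA[13]=0  'eghfddfefebafgbedgadeag'
  #14 SA[14]=3  'fddfefebafgbedgadeag'
  #15 SA[15]=8  'febafgbedgadeag'
  #16 SA[16]=6  'fefebafgbedgadeag'
  #17 SA[17]=12  'fgbedgadeag'
  #18 SA[18]=22  'g'
  #19 SA[19]=17  'gadeag'
  #20 SA[20]=13  'gbedgadeag'
  #21 SA[21]=1  'ghfddfefebafgbedgadeag'
  #22 SA[22]=2  'hfddfefebafgbedgadeag'

SA = [18, 11, 21, 10, 14, 4, 19, 5, 16, 20, 9, 15, 7, 0, 3, 8, 6, 12, 22, 17, 13, 1, 2]
i: (SA[i-1],SA[i]) lcp shared
  1: (18,11) 1 'a'
  2: (11,21) 1 'a'
  3: (21,10) 0 ''
  4: (10,14) 1 'b'
  5: (14,4) 0 ''
  6: (4,19) 1 'd'
  7: (19,5) 1 'd'
  8: (5,16) 1 'd'
  9: (16,20) 0 ''
  10: (20,9) 1 'e'
  11: (9,15) 1 'e'
  12: (15,7) 1 'e'
  13: (7,0) 1 'e'
  14: (0,3) 0 ''
  15: (3,8) 1 'f'
  16: (8,6) 2 'fe'
  17: (6,12) 1 'f'
  18: (12,22) 0 ''
  19: (22,17) 1 'g'
  20: (17,13) 1 'g'
  21: (13,1) 1 'g'
  22: (1,2) 0 ''

[0, 1, 1, 0, 1, 0, 1, 1, 1, 0, 1, 1, 1, 1, 0, 1, 2, 1, 0, 1, 1, 1, 0]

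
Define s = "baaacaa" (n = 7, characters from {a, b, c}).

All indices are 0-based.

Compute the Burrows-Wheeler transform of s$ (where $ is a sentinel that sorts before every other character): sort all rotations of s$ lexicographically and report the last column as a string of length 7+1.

aacbaa$a

rank  rotation  last
    0  $baaacaa  a
    1  a$baaaca  a
    2  aa$baaac  c
    3  aaacaa$b  b
    4  aacaa$ba  a
    5  acaa$baa  a
    6  baaacaa$  $
    7  caa$baaa  a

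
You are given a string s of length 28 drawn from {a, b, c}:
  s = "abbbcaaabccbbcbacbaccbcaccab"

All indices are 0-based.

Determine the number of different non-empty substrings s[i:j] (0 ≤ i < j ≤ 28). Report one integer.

sorted suffixes:
  #0 SA[0]=5  'aaabccbbcbacbaccbcaccab'
  #1 SA[1]=6  'aabccbbcbacbaccbcaccab'
  #2 SA[2]=26  'ab'
  #3 SA[3]=0  'abbbcaaabccbbcbacbaccbcaccab'
  #4 SA[4]=7  'abccbbcbacbaccbcaccab'
  #5 SA[5]=15  'acbaccbcaccab'
  #6 SA[6]=23  'accab'
  #7 SA[7]=18  'accbcaccab'
  #8 SA[8]=27  'b'
  #9 SA[9]=14  'bacbaccbcaccab'
  #10 SA[10]=17  'baccbcaccab'
  #11 SA[11]=1  'bbbcaaabccbbcbacbaccbcaccab'
  #12 SA[12]=2  'bbcaaabccbbcbacbaccbcaccab'
  #13 SA[13]=11  'bbcbacbaccbcaccab'
  #14 SA[14]=3  'bcaaabccbbcbacbaccbcaccab'
  #15 SA[15]=21  'bcaccab'
  #16 SA[16]=12  'bcbacbaccbcaccab'
  #17 SA[17]=8  'bccbbcbacbaccbcaccab'
  #18 SA[18]=4  'caaabccbbcbacbaccbcaccab'
  #19 SA[19]=25  'cab'
  #20 SA[20]=22  'caccab'
  #21 SA[21]=13  'cbacbaccbcaccab'
  #22 SA[22]=16  'cbaccbcaccab'
  #23 SA[23]=10  'cbbcbacbaccbcaccab'
  #24 SA[24]=20  'cbcaccab'
  #25 SA[25]=24  'ccab'
  #26 SA[26]=9  'ccbbcbacbaccbcaccab'
  #27 SA[27]=19  'ccbcaccab'

SA = [5, 6, 26, 0, 7, 15, 23, 18, 27, 14, 17, 1, 2, 11, 3, 21, 12, 8, 4, 25, 22, 13, 16, 10, 20, 24, 9, 19]
[i] adj suffixes → lcp
  [1] 5/6 → 2 ('aa')
  [2] 6/26 → 1 ('a')
  [3] 26/0 → 2 ('ab')
  [4] 0/7 → 2 ('ab')
  [5] 7/15 → 1 ('a')
  [6] 15/23 → 2 ('ac')
  [7] 23/18 → 3 ('acc')
  [8] 18/27 → 0 ('')
  [9] 27/14 → 1 ('b')
  [10] 14/17 → 3 ('bac')
  [11] 17/1 → 1 ('b')
  [12] 1/2 → 2 ('bb')
  [13] 2/11 → 3 ('bbc')
  [14] 11/3 → 1 ('b')
  [15] 3/21 → 3 ('bca')
  [16] 21/12 → 2 ('bc')
  [17] 12/8 → 2 ('bc')
  [18] 8/4 → 0 ('')
  [19] 4/25 → 2 ('ca')
  [20] 25/22 → 2 ('ca')
  [21] 22/13 → 1 ('c')
  [22] 13/16 → 4 ('cbac')
  [23] 16/10 → 2 ('cb')
  [24] 10/20 → 2 ('cb')
  [25] 20/24 → 1 ('c')
  [26] 24/9 → 2 ('cc')
  [27] 9/19 → 3 ('ccb')

n(n+1)/2 = 28·29/2 = 406
Σ LCP = 0 + 2 + 1 + 2 + 2 + 1 + 2 + 3 + 0 + 1 + 3 + 1 + 2 + 3 + 1 + 3 + 2 + 2 + 0 + 2 + 2 + 1 + 4 + 2 + 2 + 1 + 2 + 3 = 50
distinct = 406 − 50 = 356

356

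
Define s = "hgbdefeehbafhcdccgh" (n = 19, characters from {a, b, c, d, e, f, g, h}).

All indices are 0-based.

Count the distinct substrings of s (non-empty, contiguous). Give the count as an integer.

179

sorted suffixes:
  #0 SA[0]=10  'afhcdccgh'
  #1 SA[1]=9  'bafhcdccgh'
  #2 SA[2]=2  'bdefeehbafhcdccgh'
  #3 SA[3]=15  'ccgh'
  #4 SA[4]=13  'cdccgh'
  #5 SA[5]=16  'cgh'
  #6 SA[6]=14  'dccgh'
  #7 SA[7]=3  'defeehbafhcdccgh'
  #8 SA[8]=6  'eehbafhcdccgh'
  #9 SA[9]=4  'efeehbafhcdccgh'
  #10 SA[10]=7  'ehbafhcdccgh'
  #11 SA[11]=5  'feehbafhcdccgh'
  #12 SA[12]=11  'fhcdccgh'
  #13 SA[13]=1  'gbdefeehbafhcdccgh'
  #14 SA[14]=17  'gh'
  #15 SA[15]=18  'h'
  #16 SA[16]=8  'hbafhcdccgh'
  #17 SA[17]=12  'hcdccgh'
  #18 SA[18]=0  'hgbdefeehbafhcdccgh'

SA = [10, 9, 2, 15, 13, 16, 14, 3, 6, 4, 7, 5, 11, 1, 17, 18, 8, 12, 0]
rank  pair      lcp
   1  s[10:],s[9:]  0  ''
   2  s[9:],s[2:]  1  'b'
   3  s[2:],s[15:]  0  ''
   4  s[15:],s[13:]  1  'c'
   5  s[13:],s[16:]  1  'c'
   6  s[16:],s[14:]  0  ''
   7  s[14:],s[3:]  1  'd'
   8  s[3:],s[6:]  0  ''
   9  s[6:],s[4:]  1  'e'
  10  s[4:],s[7:]  1  'e'
  11  s[7:],s[5:]  0  ''
  12  s[5:],s[11:]  1  'f'
  13  s[11:],s[1:]  0  ''
  14  s[1:],s[17:]  1  'g'
  15  s[17:],s[18:]  0  ''
  16  s[18:],s[8:]  1  'h'
  17  s[8:],s[12:]  1  'h'
  18  s[12:],s[0:]  1  'h'

n(n+1)/2 = 19·20/2 = 190
Σ LCP = 0 + 0 + 1 + 0 + 1 + 1 + 0 + 1 + 0 + 1 + 1 + 0 + 1 + 0 + 1 + 0 + 1 + 1 + 1 = 11
distinct = 190 − 11 = 179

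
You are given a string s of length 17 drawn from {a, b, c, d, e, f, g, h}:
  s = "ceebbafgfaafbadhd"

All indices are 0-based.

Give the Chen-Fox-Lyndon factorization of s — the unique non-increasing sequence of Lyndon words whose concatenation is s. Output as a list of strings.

emit factor 1: 'cee' (i=0, period=3)
emit factor 2: 'b' (i=3, period=1)
emit factor 3: 'b' (i=4, period=1)
emit factor 4: 'afgf' (i=5, period=4)
emit factor 5: 'aafbadhd' (i=9, period=8)

["cee", "b", "b", "afgf", "aafbadhd"]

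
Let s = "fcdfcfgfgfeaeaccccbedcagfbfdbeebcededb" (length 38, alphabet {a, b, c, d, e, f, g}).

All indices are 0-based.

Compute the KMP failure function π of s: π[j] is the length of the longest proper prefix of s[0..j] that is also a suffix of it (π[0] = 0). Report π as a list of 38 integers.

π[0] = 0
j=1 s[j]='c': π[1]=0 (border '')
j=2 s[j]='d': π[2]=0 (border '')
j=3 s[j]='f': π[3]=1 (border 'f')
j=4 s[j]='c': π[4]=2 (border 'fc')
j=5 s[j]='f': k: 2→0; π[5]=1 (border 'f')
j=6 s[j]='g': k: 1→0; π[6]=0 (border '')
j=7 s[j]='f': π[7]=1 (border 'f')
j=8 s[j]='g': k: 1→0; π[8]=0 (border '')
j=9 s[j]='f': π[9]=1 (border 'f')
j=10 s[j]='e': k: 1→0; π[10]=0 (border '')
j=11 s[j]='a': π[11]=0 (border '')
j=12 s[j]='e': π[12]=0 (border '')
j=13 s[j]='a': π[13]=0 (border '')
j=14 s[j]='c': π[14]=0 (border '')
j=15 s[j]='c': π[15]=0 (border '')
j=16 s[j]='c': π[16]=0 (border '')
j=17 s[j]='c': π[17]=0 (border '')
j=18 s[j]='b': π[18]=0 (border '')
j=19 s[j]='e': π[19]=0 (border '')
j=20 s[j]='d': π[20]=0 (border '')
j=21 s[j]='c': π[21]=0 (border '')
j=22 s[j]='a': π[22]=0 (border '')
j=23 s[j]='g': π[23]=0 (border '')
j=24 s[j]='f': π[24]=1 (border 'f')
j=25 s[j]='b': k: 1→0; π[25]=0 (border '')
j=26 s[j]='f': π[26]=1 (border 'f')
j=27 s[j]='d': k: 1→0; π[27]=0 (border '')
j=28 s[j]='b': π[28]=0 (border '')
j=29 s[j]='e': π[29]=0 (border '')
j=30 s[j]='e': π[30]=0 (border '')
j=31 s[j]='b': π[31]=0 (border '')
j=32 s[j]='c': π[32]=0 (border '')
j=33 s[j]='e': π[33]=0 (border '')
j=34 s[j]='d': π[34]=0 (border '')
j=35 s[j]='e': π[35]=0 (border '')
j=36 s[j]='d': π[36]=0 (border '')
j=37 s[j]='b': π[37]=0 (border '')

[0, 0, 0, 1, 2, 1, 0, 1, 0, 1, 0, 0, 0, 0, 0, 0, 0, 0, 0, 0, 0, 0, 0, 0, 1, 0, 1, 0, 0, 0, 0, 0, 0, 0, 0, 0, 0, 0]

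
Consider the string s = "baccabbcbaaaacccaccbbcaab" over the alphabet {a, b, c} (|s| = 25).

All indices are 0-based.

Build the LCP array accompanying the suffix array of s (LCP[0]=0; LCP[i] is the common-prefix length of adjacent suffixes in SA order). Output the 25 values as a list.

[0, 3, 2, 2, 1, 2, 1, 3, 3, 0, 1, 2, 1, 3, 1, 2, 0, 2, 2, 1, 2, 1, 3, 2, 2]

sorted suffixes:
  #0 SA[0]=9  'aaaacccaccbbcaab'
  #1 SA[1]=10  'aaacccaccbbcaab'
  #2 SA[2]=22  'aab'
  #3 SA[3]=11  'aacccaccbbcaab'
  #4 SA[4]=23  'ab'
  #5 SA[5]=4  'abbcbaaaacccaccbbcaab'
  #6 SA[6]=1  'accabbcbaaaacccaccbbcaab'
  #7 SA[7]=16  'accbbcaab'
  #8 SA[8]=12  'acccaccbbcaab'
  #9 SA[9]=24  'b'
  #10 SA[10]=8  'baaaacccaccbbcaab'
  #11 SA[11]=0  'baccabbcbaaaacccaccbbcaab'
  #12 SA[12]=19  'bbcaab'
  #13 SA[13]=5  'bbcbaaaacccaccbbcaab'
  #14 SA[14]=20  'bcaab'
  #15 SA[15]=6  'bcbaaaacccaccbbcaab'
  #16 SA[16]=21  'caab'
  #17 SA[17]=3  'cabbcbaaaacccaccbbcaab'
  #18 SA[18]=15  'caccbbcaab'
  #19 SA[19]=7  'cbaaaacccaccbbcaab'
  #20 SA[20]=18  'cbbcaab'
  #21 SA[21]=2  'ccabbcbaaaacccaccbbcaab'
  #22 SA[22]=14  'ccaccbbcaab'
  #23 SA[23]=17  'ccbbcaab'
  #24 SA[24]=13  'cccaccbbcaab'

SA = [9, 10, 22, 11, 23, 4, 1, 16, 12, 24, 8, 0, 19, 5, 20, 6, 21, 3, 15, 7, 18, 2, 14, 17, 13]
[i] adj suffixes → lcp
  [1] 9/10 → 3 ('aaa')
  [2] 10/22 → 2 ('aa')
  [3] 22/11 → 2 ('aa')
  [4] 11/23 → 1 ('a')
  [5] 23/4 → 2 ('ab')
  [6] 4/1 → 1 ('a')
  [7] 1/16 → 3 ('acc')
  [8] 16/12 → 3 ('acc')
  [9] 12/24 → 0 ('')
  [10] 24/8 → 1 ('b')
  [11] 8/0 → 2 ('ba')
  [12] 0/19 → 1 ('b')
  [13] 19/5 → 3 ('bbc')
  [14] 5/20 → 1 ('b')
  [15] 20/6 → 2 ('bc')
  [16] 6/21 → 0 ('')
  [17] 21/3 → 2 ('ca')
  [18] 3/15 → 2 ('ca')
  [19] 15/7 → 1 ('c')
  [20] 7/18 → 2 ('cb')
  [21] 18/2 → 1 ('c')
  [22] 2/14 → 3 ('cca')
  [23] 14/17 → 2 ('cc')
  [24] 17/13 → 2 ('cc')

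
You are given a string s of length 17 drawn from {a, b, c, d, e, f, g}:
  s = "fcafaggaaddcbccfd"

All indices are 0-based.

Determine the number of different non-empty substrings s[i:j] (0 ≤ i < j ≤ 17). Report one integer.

142

rank | idx | suffix
   0 |   7 | aaddcbccfd
   1 |   8 | addcbccfd
   2 |   2 | afaggaaddcbccfd
   3 |   4 | aggaaddcbccfd
   4 |  12 | bccfd
   5 |   1 | cafaggaaddcbccfd
   6 |  11 | cbccfd
   7 |  13 | ccfd
   8 |  14 | cfd
   9 |  16 | d
  10 |  10 | dcbccfd
  11 |   9 | ddcbccfd
  12 |   3 | faggaaddcbccfd
  13 |   0 | fcafaggaaddcbccfd
  14 |  15 | fd
  15 |   6 | gaaddcbccfd
  16 |   5 | ggaaddcbccfd

SA = [7, 8, 2, 4, 12, 1, 11, 13, 14, 16, 10, 9, 3, 0, 15, 6, 5]
[i] adj suffixes → lcp
  [1] 7/8 → 1 ('a')
  [2] 8/2 → 1 ('a')
  [3] 2/4 → 1 ('a')
  [4] 4/12 → 0 ('')
  [5] 12/1 → 0 ('')
  [6] 1/11 → 1 ('c')
  [7] 11/13 → 1 ('c')
  [8] 13/14 → 1 ('c')
  [9] 14/16 → 0 ('')
  [10] 16/10 → 1 ('d')
  [11] 10/9 → 1 ('d')
  [12] 9/3 → 0 ('')
  [13] 3/0 → 1 ('f')
  [14] 0/15 → 1 ('f')
  [15] 15/6 → 0 ('')
  [16] 6/5 → 1 ('g')

n(n+1)/2 = 17·18/2 = 153
Σ LCP = 0 + 1 + 1 + 1 + 0 + 0 + 1 + 1 + 1 + 0 + 1 + 1 + 0 + 1 + 1 + 0 + 1 = 11
distinct = 153 − 11 = 142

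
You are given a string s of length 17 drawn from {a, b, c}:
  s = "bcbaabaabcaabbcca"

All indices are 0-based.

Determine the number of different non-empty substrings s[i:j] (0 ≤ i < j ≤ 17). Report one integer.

rank | idx | suffix
   0 |  16 | a
   1 |   3 | aabaabcaabbcca
   2 |  10 | aabbcca
   3 |   6 | aabcaabbcca
   4 |   4 | abaabcaabbcca
   5 |  11 | abbcca
   6 |   7 | abcaabbcca
   7 |   2 | baabaabcaabbcca
   8 |   5 | baabcaabbcca
   9 |  12 | bbcca
  10 |   8 | bcaabbcca
  11 |   0 | bcbaabaabcaabbcca
  12 |  13 | bcca
  13 |  15 | ca
  14 |   9 | caabbcca
  15 |   1 | cbaabaabcaabbcca
  16 |  14 | cca

SA = [16, 3, 10, 6, 4, 11, 7, 2, 5, 12, 8, 0, 13, 15, 9, 1, 14]
[i] adj suffixes → lcp
  [1] 16/3 → 1 ('a')
  [2] 3/10 → 3 ('aab')
  [3] 10/6 → 3 ('aab')
  [4] 6/4 → 1 ('a')
  [5] 4/11 → 2 ('ab')
  [6] 11/7 → 2 ('ab')
  [7] 7/2 → 0 ('')
  [8] 2/5 → 4 ('baab')
  [9] 5/12 → 1 ('b')
  [10] 12/8 → 1 ('b')
  [11] 8/0 → 2 ('bc')
  [12] 0/13 → 2 ('bc')
  [13] 13/15 → 0 ('')
  [14] 15/9 → 2 ('ca')
  [15] 9/1 → 1 ('c')
  [16] 1/14 → 1 ('c')

n(n+1)/2 = 17·18/2 = 153
Σ LCP = 0 + 1 + 3 + 3 + 1 + 2 + 2 + 0 + 4 + 1 + 1 + 2 + 2 + 0 + 2 + 1 + 1 = 26
distinct = 153 − 26 = 127

127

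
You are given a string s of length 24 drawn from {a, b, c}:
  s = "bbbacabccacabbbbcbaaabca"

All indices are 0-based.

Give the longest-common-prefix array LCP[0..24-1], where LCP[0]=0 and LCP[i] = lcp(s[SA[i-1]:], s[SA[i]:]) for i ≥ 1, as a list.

rank→(start, suffix):
  0 → (23, 'a')
  1 → (18, 'aaabca')
  2 → (19, 'aabca')
  3 → (11, 'abbbbcbaaabca')
  4 → (20, 'abca')
  5 → (5, 'abccacabbbbcbaaabca')
  6 → (9, 'acabbbbcbaaabca')
  7 → (3, 'acabccacabbbbcbaaabca')
  8 → (17, 'baaabca')
  9 → (2, 'bacabccacabbbbcbaaabca')
  10 → (1, 'bbacabccacabbbbcbaaabca')
  11 → (0, 'bbbacabccacabbbbcbaaabca')
  12 → (12, 'bbbbcbaaabca')
  13 → (13, 'bbbcbaaabca')
  14 → (14, 'bbcbaaabca')
  15 → (21, 'bca')
  16 → (15, 'bcbaaabca')
  17 → (6, 'bccacabbbbcbaaabca')
  18 → (22, 'ca')
  19 → (10, 'cabbbbcbaaabca')
  20 → (4, 'cabccacabbbbcbaaabca')
  21 → (8, 'cacabbbbcbaaabca')
  22 → (16, 'cbaaabca')
  23 → (7, 'ccacabbbbcbaaabca')

SA = [23, 18, 19, 11, 20, 5, 9, 3, 17, 2, 1, 0, 12, 13, 14, 21, 15, 6, 22, 10, 4, 8, 16, 7]
[i] adj suffixes → lcp
  [1] 23/18 → 1 ('a')
  [2] 18/19 → 2 ('aa')
  [3] 19/11 → 1 ('a')
  [4] 11/20 → 2 ('ab')
  [5] 20/5 → 3 ('abc')
  [6] 5/9 → 1 ('a')
  [7] 9/3 → 4 ('acab')
  [8] 3/17 → 0 ('')
  [9] 17/2 → 2 ('ba')
  [10] 2/1 → 1 ('b')
  [11] 1/0 → 2 ('bb')
  [12] 0/12 → 3 ('bbb')
  [13] 12/13 → 3 ('bbb')
  [14] 13/14 → 2 ('bb')
  [15] 14/21 → 1 ('b')
  [16] 21/15 → 2 ('bc')
  [17] 15/6 → 2 ('bc')
  [18] 6/22 → 0 ('')
  [19] 22/10 → 2 ('ca')
  [20] 10/4 → 3 ('cab')
  [21] 4/8 → 2 ('ca')
  [22] 8/16 → 1 ('c')
  [23] 16/7 → 1 ('c')

[0, 1, 2, 1, 2, 3, 1, 4, 0, 2, 1, 2, 3, 3, 2, 1, 2, 2, 0, 2, 3, 2, 1, 1]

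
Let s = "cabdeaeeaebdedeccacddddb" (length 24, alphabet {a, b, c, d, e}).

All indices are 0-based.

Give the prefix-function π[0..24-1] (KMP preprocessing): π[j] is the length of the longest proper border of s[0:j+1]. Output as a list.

[0, 0, 0, 0, 0, 0, 0, 0, 0, 0, 0, 0, 0, 0, 0, 1, 1, 2, 1, 0, 0, 0, 0, 0]

π[0] = 0
j=1 s[j]='a': π[1]=0 (border '')
j=2 s[j]='b': π[2]=0 (border '')
j=3 s[j]='d': π[3]=0 (border '')
j=4 s[j]='e': π[4]=0 (border '')
j=5 s[j]='a': π[5]=0 (border '')
j=6 s[j]='e': π[6]=0 (border '')
j=7 s[j]='e': π[7]=0 (border '')
j=8 s[j]='a': π[8]=0 (border '')
j=9 s[j]='e': π[9]=0 (border '')
j=10 s[j]='b': π[10]=0 (border '')
j=11 s[j]='d': π[11]=0 (border '')
j=12 s[j]='e': π[12]=0 (border '')
j=13 s[j]='d': π[13]=0 (border '')
j=14 s[j]='e': π[14]=0 (border '')
j=15 s[j]='c': π[15]=1 (border 'c')
j=16 s[j]='c': k: 1→0; π[16]=1 (border 'c')
j=17 s[j]='a': π[17]=2 (border 'ca')
j=18 s[j]='c': k: 2→0; π[18]=1 (border 'c')
j=19 s[j]='d': k: 1→0; π[19]=0 (border '')
j=20 s[j]='d': π[20]=0 (border '')
j=21 s[j]='d': π[21]=0 (border '')
j=22 s[j]='d': π[22]=0 (border '')
j=23 s[j]='b': π[23]=0 (border '')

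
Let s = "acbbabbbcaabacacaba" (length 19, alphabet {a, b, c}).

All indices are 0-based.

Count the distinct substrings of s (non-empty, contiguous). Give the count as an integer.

rank | idx | suffix
   0 |  18 | a
   1 |   9 | aabacacaba
   2 |  16 | aba
   3 |  10 | abacacaba
   4 |   4 | abbbcaabacacaba
   5 |  14 | acaba
   6 |  12 | acacaba
   7 |   0 | acbbabbbcaabacacaba
   8 |  17 | ba
   9 |   3 | babbbcaabacacaba
  10 |  11 | bacacaba
  11 |   2 | bbabbbcaabacacaba
  12 |   5 | bbbcaabacacaba
  13 |   6 | bbcaabacacaba
  14 |   7 | bcaabacacaba
  15 |   8 | caabacacaba
  16 |  15 | caba
  17 |  13 | cacaba
  18 |   1 | cbbabbbcaabacacaba

SA = [18, 9, 16, 10, 4, 14, 12, 0, 17, 3, 11, 2, 5, 6, 7, 8, 15, 13, 1]
i: (SA[i-1],SA[i]) lcp shared
  1: (18,9) 1 'a'
  2: (9,16) 1 'a'
  3: (16,10) 3 'aba'
  4: (10,4) 2 'ab'
  5: (4,14) 1 'a'
  6: (14,12) 3 'aca'
  7: (12,0) 2 'ac'
  8: (0,17) 0 ''
  9: (17,3) 2 'ba'
  10: (3,11) 2 'ba'
  11: (11,2) 1 'b'
  12: (2,5) 2 'bb'
  13: (5,6) 2 'bb'
  14: (6,7) 1 'b'
  15: (7,8) 0 ''
  16: (8,15) 2 'ca'
  17: (15,13) 2 'ca'
  18: (13,1) 1 'c'

n(n+1)/2 = 19·20/2 = 190
Σ LCP = 0 + 1 + 1 + 3 + 2 + 1 + 3 + 2 + 0 + 2 + 2 + 1 + 2 + 2 + 1 + 0 + 2 + 2 + 1 = 28
distinct = 190 − 28 = 162

162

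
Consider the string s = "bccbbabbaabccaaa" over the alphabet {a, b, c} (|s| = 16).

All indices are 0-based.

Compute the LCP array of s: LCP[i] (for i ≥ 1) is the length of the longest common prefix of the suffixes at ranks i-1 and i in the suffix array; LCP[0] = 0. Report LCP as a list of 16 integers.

[0, 1, 2, 2, 1, 2, 0, 2, 1, 3, 1, 3, 0, 1, 1, 2]

sorted suffixes:
  #0 SA[0]=15  'a'
  #1 SA[1]=14  'aa'
  #2 SA[2]=13  'aaa'
  #3 SA[3]=8  'aabccaaa'
  #4 SA[4]=5  'abbaabccaaa'
  #5 SA[5]=9  'abccaaa'
  #6 SA[6]=7  'baabccaaa'
  #7 SA[7]=4  'babbaabccaaa'
  #8 SA[8]=6  'bbaabccaaa'
  #9 SA[9]=3  'bbabbaabccaaa'
  #10 SA[10]=10  'bccaaa'
  #11 SA[11]=0  'bccbbabbaabccaaa'
  #12 SA[12]=12  'caaa'
  #13 SA[13]=2  'cbbabbaabccaaa'
  #14 SA[14]=11  'ccaaa'
  #15 SA[15]=1  'ccbbabbaabccaaa'

SA = [15, 14, 13, 8, 5, 9, 7, 4, 6, 3, 10, 0, 12, 2, 11, 1]
rank  pair      lcp
   1  s[15:],s[14:]  1  'a'
   2  s[14:],s[13:]  2  'aa'
   3  s[13:],s[8:]  2  'aa'
   4  s[8:],s[5:]  1  'a'
   5  s[5:],s[9:]  2  'ab'
   6  s[9:],s[7:]  0  ''
   7  s[7:],s[4:]  2  'ba'
   8  s[4:],s[6:]  1  'b'
   9  s[6:],s[3:]  3  'bba'
  10  s[3:],s[10:]  1  'b'
  11  s[10:],s[0:]  3  'bcc'
  12  s[0:],s[12:]  0  ''
  13  s[12:],s[2:]  1  'c'
  14  s[2:],s[11:]  1  'c'
  15  s[11:],s[1:]  2  'cc'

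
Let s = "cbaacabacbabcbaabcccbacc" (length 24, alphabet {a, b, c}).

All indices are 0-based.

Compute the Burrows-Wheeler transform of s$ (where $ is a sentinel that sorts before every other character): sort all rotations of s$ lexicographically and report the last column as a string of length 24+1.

cbbcbaabbcccacaacab$acacb

rank  rotation                   last
    0  $cbaacabacbabcbaabcccbacc  c
    1  aabcccbacc$cbaacabacbabcb  b
    2  aacabacbabcbaabcccbacc$cb  b
    3  abacbabcbaabcccbacc$cbaac  c
    4  abcbaabcccbacc$cbaacabacb  b
    5  abcccbacc$cbaacabacbabcba  a
    6  acabacbabcbaabcccbacc$cba  a
    7  acbabcbaabcccbacc$cbaacab  b
    8  acc$cbaacabacbabcbaabcccb  b
    9  baabcccbacc$cbaacabacbabc  c
   10  baacabacbabcbaabcccbacc$c  c
   11  babcbaabcccbacc$cbaacabac  c
   12  bacbabcbaabcccbacc$cbaaca  a
   13  bacc$cbaacabacbabcbaabccc  c
   14  bcbaabcccbacc$cbaacabacba  a
   15  bcccbacc$cbaacabacbabcbaa  a
   16  c$cbaacabacbabcbaabcccbac  c
   17  cabacbabcbaabcccbacc$cbaa  a
   18  cbaabcccbacc$cbaacabacbab  b
   19  cbaacabacbabcbaabcccbacc$  $
   20  cbabcbaabcccbacc$cbaacaba  a
   21  cbacc$cbaacabacbabcbaabcc  c
   22  cc$cbaacabacbabcbaabcccba  a
   23  ccbacc$cbaacabacbabcbaabc  c
   24  cccbacc$cbaacabacbabcbaab  b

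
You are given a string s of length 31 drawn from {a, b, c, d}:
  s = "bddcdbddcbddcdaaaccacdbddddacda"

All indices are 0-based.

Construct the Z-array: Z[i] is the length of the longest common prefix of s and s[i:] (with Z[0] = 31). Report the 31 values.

[31, 0, 0, 0, 0, 4, 0, 0, 0, 5, 0, 0, 0, 0, 0, 0, 0, 0, 0, 0, 0, 0, 3, 0, 0, 0, 0, 0, 0, 0, 0]

Z[0]=31
i=1: fresh scan; Z[1]=0
i=2: fresh scan; Z[2]=0
i=3: fresh scan; Z[3]=0
i=4: fresh scan; Z[4]=0
i=5: fresh scan; Z[5]=4 extend→box=[5,9)
i=6: min(r-i=3, Z[1]=0)=0; Z[6]=0
i=7: min(r-i=2, Z[2]=0)=0; Z[7]=0
i=8: min(r-i=1, Z[3]=0)=0; Z[8]=0
i=9: fresh scan; Z[9]=5 extend→box=[9,14)
i=10: min(r-i=4, Z[1]=0)=0; Z[10]=0
i=11: min(r-i=3, Z[2]=0)=0; Z[11]=0
i=12: min(r-i=2, Z[3]=0)=0; Z[12]=0
i=13: min(r-i=1, Z[4]=0)=0; Z[13]=0
i=14: fresh scan; Z[14]=0
i=15: fresh scan; Z[15]=0
i=16: fresh scan; Z[16]=0
i=17: fresh scan; Z[17]=0
i=18: fresh scan; Z[18]=0
i=19: fresh scan; Z[19]=0
i=20: fresh scan; Z[20]=0
i=21: fresh scan; Z[21]=0
i=22: fresh scan; Z[22]=3 extend→box=[22,25)
i=23: min(r-i=2, Z[1]=0)=0; Z[23]=0
i=24: min(r-i=1, Z[2]=0)=0; Z[24]=0
i=25: fresh scan; Z[25]=0
i=26: fresh scan; Z[26]=0
i=27: fresh scan; Z[27]=0
i=28: fresh scan; Z[28]=0
i=29: fresh scan; Z[29]=0
i=30: fresh scan; Z[30]=0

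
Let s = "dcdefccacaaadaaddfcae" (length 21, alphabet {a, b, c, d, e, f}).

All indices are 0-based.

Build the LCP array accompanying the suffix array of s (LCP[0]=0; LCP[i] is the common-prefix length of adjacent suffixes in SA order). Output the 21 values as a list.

sorted suffixes:
  #0 SA[0]=9  'aaadaaddfcae'
  #1 SA[1]=10  'aadaaddfcae'
  #2 SA[2]=13  'aaddfcae'
  #3 SA[3]=7  'acaaadaaddfcae'
  #4 SA[4]=11  'adaaddfcae'
  #5 SA[5]=14  'addfcae'
  #6 SA[6]=19  'ae'
  #7 SA[7]=8  'caaadaaddfcae'
  #8 SA[8]=6  'cacaaadaaddfcae'
  #9 SA[9]=18  'cae'
  #10 SA[10]=5  'ccacaaadaaddfcae'
  #11 SA[11]=1  'cdefccacaaadaaddfcae'
  #12 SA[12]=12  'daaddfcae'
  #13 SA[13]=0  'dcdefccacaaadaaddfcae'
  #14 SA[14]=15  'ddfcae'
  #15 SA[15]=2  'defccacaaadaaddfcae'
  #16 SA[16]=16  'dfcae'
  #17 SA[17]=20  'e'
  #18 SA[18]=3  'efccacaaadaaddfcae'
  #19 SA[19]=17  'fcae'
  #20 SA[20]=4  'fccacaaadaaddfcae'

SA = [9, 10, 13, 7, 11, 14, 19, 8, 6, 18, 5, 1, 12, 0, 15, 2, 16, 20, 3, 17, 4]
i: (SA[i-1],SA[i]) lcp shared
  1: (9,10) 2 'aa'
  2: (10,13) 3 'aad'
  3: (13,7) 1 'a'
  4: (7,11) 1 'a'
  5: (11,14) 2 'ad'
  6: (14,19) 1 'a'
  7: (19,8) 0 ''
  8: (8,6) 2 'ca'
  9: (6,18) 2 'ca'
  10: (18,5) 1 'c'
  11: (5,1) 1 'c'
  12: (1,12) 0 ''
  13: (12,0) 1 'd'
  14: (0,15) 1 'd'
  15: (15,2) 1 'd'
  16: (2,16) 1 'd'
  17: (16,20) 0 ''
  18: (20,3) 1 'e'
  19: (3,17) 0 ''
  20: (17,4) 2 'fc'

[0, 2, 3, 1, 1, 2, 1, 0, 2, 2, 1, 1, 0, 1, 1, 1, 1, 0, 1, 0, 2]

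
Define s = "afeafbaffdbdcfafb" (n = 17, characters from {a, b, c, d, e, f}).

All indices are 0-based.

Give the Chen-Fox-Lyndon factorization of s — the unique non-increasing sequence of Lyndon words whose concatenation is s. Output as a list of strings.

["afe", "afbaffdbdcf", "afb"]

emit factor 1: 'afe' (i=0, period=3)
emit factor 2: 'afbaffdbdcf' (i=3, period=11)
emit factor 3: 'afb' (i=14, period=3)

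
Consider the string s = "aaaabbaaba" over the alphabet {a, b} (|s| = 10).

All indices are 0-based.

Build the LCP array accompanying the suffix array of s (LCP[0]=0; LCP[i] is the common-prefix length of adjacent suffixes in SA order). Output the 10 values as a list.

[0, 1, 3, 2, 3, 1, 2, 0, 2, 1]

rank | idx | suffix
   0 |   9 | a
   1 |   0 | aaaabbaaba
   2 |   1 | aaabbaaba
   3 |   6 | aaba
   4 |   2 | aabbaaba
   5 |   7 | aba
   6 |   3 | abbaaba
   7 |   8 | ba
   8 |   5 | baaba
   9 |   4 | bbaaba

SA = [9, 0, 1, 6, 2, 7, 3, 8, 5, 4]
rank  pair      lcp
   1  s[9:],s[0:]  1  'a'
   2  s[0:],s[1:]  3  'aaa'
   3  s[1:],s[6:]  2  'aa'
   4  s[6:],s[2:]  3  'aab'
   5  s[2:],s[7:]  1  'a'
   6  s[7:],s[3:]  2  'ab'
   7  s[3:],s[8:]  0  ''
   8  s[8:],s[5:]  2  'ba'
   9  s[5:],s[4:]  1  'b'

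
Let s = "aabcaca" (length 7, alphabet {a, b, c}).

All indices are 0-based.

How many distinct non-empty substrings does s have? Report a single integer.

rank | idx | suffix
   0 |   6 | a
   1 |   0 | aabcaca
   2 |   1 | abcaca
   3 |   4 | aca
   4 |   2 | bcaca
   5 |   5 | ca
   6 |   3 | caca

SA = [6, 0, 1, 4, 2, 5, 3]
rank  pair      lcp
   1  s[6:],s[0:]  1  'a'
   2  s[0:],s[1:]  1  'a'
   3  s[1:],s[4:]  1  'a'
   4  s[4:],s[2:]  0  ''
   5  s[2:],s[5:]  0  ''
   6  s[5:],s[3:]  2  'ca'

n(n+1)/2 = 7·8/2 = 28
Σ LCP = 0 + 1 + 1 + 1 + 0 + 0 + 2 = 5
distinct = 28 − 5 = 23

23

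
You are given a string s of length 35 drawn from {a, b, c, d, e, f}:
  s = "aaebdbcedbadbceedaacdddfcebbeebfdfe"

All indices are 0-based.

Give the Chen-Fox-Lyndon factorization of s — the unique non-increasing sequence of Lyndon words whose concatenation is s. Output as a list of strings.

["aaebdbcedbadbceed", "aacdddfcebbeebfdfe"]

emit factor 1: 'aaebdbcedbadbceed' (i=0, period=17)
emit factor 2: 'aacdddfcebbeebfdfe' (i=17, period=18)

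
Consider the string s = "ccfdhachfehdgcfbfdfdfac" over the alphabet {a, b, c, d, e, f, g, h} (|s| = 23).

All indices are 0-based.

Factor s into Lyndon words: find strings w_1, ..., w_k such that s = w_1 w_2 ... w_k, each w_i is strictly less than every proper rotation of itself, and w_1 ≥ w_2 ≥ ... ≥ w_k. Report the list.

emit factor 1: 'ccfdh' (i=0, period=5)
emit factor 2: 'achfehdgcfbfdfdf' (i=5, period=16)
emit factor 3: 'ac' (i=21, period=2)

["ccfdh", "achfehdgcfbfdfdf", "ac"]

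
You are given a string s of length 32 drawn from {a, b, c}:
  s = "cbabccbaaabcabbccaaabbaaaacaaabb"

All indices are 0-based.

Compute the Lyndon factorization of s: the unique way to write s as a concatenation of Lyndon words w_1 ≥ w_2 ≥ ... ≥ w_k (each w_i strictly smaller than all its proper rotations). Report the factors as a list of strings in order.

emit factor 1: 'c' (i=0, period=1)
emit factor 2: 'b' (i=1, period=1)
emit factor 3: 'abccb' (i=2, period=5)
emit factor 4: 'aaabcabbcc' (i=7, period=10)
emit factor 5: 'aaabb' (i=17, period=5)
emit factor 6: 'aaaacaaabb' (i=22, period=10)

["c", "b", "abccb", "aaabcabbcc", "aaabb", "aaaacaaabb"]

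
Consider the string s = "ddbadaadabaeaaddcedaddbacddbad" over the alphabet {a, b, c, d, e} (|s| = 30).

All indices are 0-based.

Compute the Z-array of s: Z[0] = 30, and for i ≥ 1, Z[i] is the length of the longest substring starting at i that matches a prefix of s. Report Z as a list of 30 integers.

[30, 1, 0, 0, 1, 0, 0, 1, 0, 0, 0, 0, 0, 0, 2, 1, 0, 0, 1, 0, 4, 1, 0, 0, 0, 5, 1, 0, 0, 1]

Z[0]=30
i=1: outside box; Z[1]=1 extend→box=[1,2)
i=2: outside box; Z[2]=0
i=3: outside box; Z[3]=0
i=4: outside box; Z[4]=1 extend→box=[4,5)
i=5: outside box; Z[5]=0
i=6: outside box; Z[6]=0
i=7: outside box; Z[7]=1 extend→box=[7,8)
i=8: outside box; Z[8]=0
i=9: outside box; Z[9]=0
i=10: outside box; Z[10]=0
i=11: outside box; Z[11]=0
i=12: outside box; Z[12]=0
i=13: outside box; Z[13]=0
i=14: outside box; Z[14]=2 extend→box=[14,16)
i=15: min(r-i=1, Z[1]=1)=1; Z[15]=1
i=16: outside box; Z[16]=0
i=17: outside box; Z[17]=0
i=18: outside box; Z[18]=1 extend→box=[18,19)
i=19: outside box; Z[19]=0
i=20: outside box; Z[20]=4 extend→box=[20,24)
i=21: min(r-i=3, Z[1]=1)=1; Z[21]=1
i=22: min(r-i=2, Z[2]=0)=0; Z[22]=0
i=23: min(r-i=1, Z[3]=0)=0; Z[23]=0
i=24: outside box; Z[24]=0
i=25: outside box; Z[25]=5 extend→box=[25,30)
i=26: min(r-i=4, Z[1]=1)=1; Z[26]=1
i=27: min(r-i=3, Z[2]=0)=0; Z[27]=0
i=28: min(r-i=2, Z[3]=0)=0; Z[28]=0
i=29: min(r-i=1, Z[4]=1)=1; Z[29]=1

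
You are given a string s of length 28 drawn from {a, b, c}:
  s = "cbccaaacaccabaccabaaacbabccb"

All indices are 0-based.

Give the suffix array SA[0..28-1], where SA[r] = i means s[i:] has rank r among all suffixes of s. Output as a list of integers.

rank→(start, suffix):
  0 → (4, 'aaacaccabaccabaaacbabccb')
  1 → (18, 'aaacbabccb')
  2 → (5, 'aacaccabaccabaaacbabccb')
  3 → (19, 'aacbabccb')
  4 → (16, 'abaaacbabccb')
  5 → (11, 'abaccabaaacbabccb')
  6 → (23, 'abccb')
  7 → (6, 'acaccabaccabaaacbabccb')
  8 → (20, 'acbabccb')
  9 → (13, 'accabaaacbabccb')
  10 → (8, 'accabaccabaaacbabccb')
  11 → (27, 'b')
  12 → (17, 'baaacbabccb')
  13 → (22, 'babccb')
  14 → (12, 'baccabaaacbabccb')
  15 → (1, 'bccaaacaccabaccabaaacbabccb')
  16 → (24, 'bccb')
  17 → (3, 'caaacaccabaccabaaacbabccb')
  18 → (15, 'cabaaacbabccb')
  19 → (10, 'cabaccabaaacbabccb')
  20 → (7, 'caccabaccabaaacbabccb')
  21 → (26, 'cb')
  22 → (21, 'cbabccb')
  23 → (0, 'cbccaaacaccabaccabaaacbabccb')
  24 → (2, 'ccaaacaccabaccabaaacbabccb')
  25 → (14, 'ccabaaacbabccb')
  26 → (9, 'ccabaccabaaacbabccb')
  27 → (25, 'ccb')

[4, 18, 5, 19, 16, 11, 23, 6, 20, 13, 8, 27, 17, 22, 12, 1, 24, 3, 15, 10, 7, 26, 21, 0, 2, 14, 9, 25]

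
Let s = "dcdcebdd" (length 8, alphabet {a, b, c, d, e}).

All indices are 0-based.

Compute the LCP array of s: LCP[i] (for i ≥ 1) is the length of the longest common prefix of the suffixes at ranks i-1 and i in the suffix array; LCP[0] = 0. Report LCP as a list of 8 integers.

rank→(start, suffix):
  0 → (5, 'bdd')
  1 → (1, 'cdcebdd')
  2 → (3, 'cebdd')
  3 → (7, 'd')
  4 → (0, 'dcdcebdd')
  5 → (2, 'dcebdd')
  6 → (6, 'dd')
  7 → (4, 'ebdd')

SA = [5, 1, 3, 7, 0, 2, 6, 4]
rank  pair      lcp
   1  s[5:],s[1:]  0  ''
   2  s[1:],s[3:]  1  'c'
   3  s[3:],s[7:]  0  ''
   4  s[7:],s[0:]  1  'd'
   5  s[0:],s[2:]  2  'dc'
   6  s[2:],s[6:]  1  'd'
   7  s[6:],s[4:]  0  ''

[0, 0, 1, 0, 1, 2, 1, 0]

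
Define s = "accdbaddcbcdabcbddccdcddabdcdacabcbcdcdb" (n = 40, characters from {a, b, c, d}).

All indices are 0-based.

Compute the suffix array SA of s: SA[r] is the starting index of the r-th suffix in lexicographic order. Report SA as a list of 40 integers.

[31, 12, 24, 29, 0, 5, 39, 4, 32, 13, 9, 34, 25, 15, 30, 8, 33, 14, 1, 18, 10, 27, 37, 2, 35, 19, 21, 11, 23, 28, 38, 3, 7, 17, 26, 36, 20, 22, 6, 16]

rank | idx | suffix
   0 |  31 | abcbcdcdb
   1 |  12 | abcbddccdcddabdcdacabcbcdcdb
   2 |  24 | abdcdacabcbcdcdb
   3 |  29 | acabcbcdcdb
   4 |   0 | accdbaddcbcdabcbddccdcddabdcdacabcbcdcdb
   5 |   5 | addcbcdabcbddccdcddabdcdacabcbcdcdb
   6 |  39 | b
   7 |   4 | baddcbcdabcbddccdcddabdcdacabcbcdcdb
   8 |  32 | bcbcdcdb
   9 |  13 | bcbddccdcddabdcdacabcbcdcdb
  10 |   9 | bcdabcbddccdcddabdcdacabcbcdcdb
  11 |  34 | bcdcdb
  12 |  25 | bdcdacabcbcdcdb
  13 |  15 | bddccdcddabdcdacabcbcdcdb
  14 |  30 | cabcbcdcdb
  15 |   8 | cbcdabcbddccdcddabdcdacabcbcdcdb
  16 |  33 | cbcdcdb
  17 |  14 | cbddccdcddabdcdacabcbcdcdb
  18 |   1 | ccdbaddcbcdabcbddccdcddabdcdacabcbcdcdb
  19 |  18 | ccdcddabdcdacabcbcdcdb
  20 |  10 | cdabcbddccdcddabdcdacabcbcdcdb
  21 |  27 | cdacabcbcdcdb
  22 |  37 | cdb
  23 |   2 | cdbaddcbcdabcbddccdcddabdcdacabcbcdcdb
  24 |  35 | cdcdb
  25 |  19 | cdcddabdcdacabcbcdcdb
  26 |  21 | cddabdcdacabcbcdcdb
  27 |  11 | dabcbddccdcddabdcdacabcbcdcdb
  28 |  23 | dabdcdacabcbcdcdb
  29 |  28 | dacabcbcdcdb
  30 |  38 | db
  31 |   3 | dbaddcbcdabcbddccdcddabdcdacabcbcdcdb
  32 |   7 | dcbcdabcbddccdcddabdcdacabcbcdcdb
  33 |  17 | dccdcddabdcdacabcbcdcdb
  34 |  26 | dcdacabcbcdcdb
  35 |  36 | dcdb
  36 |  20 | dcddabdcdacabcbcdcdb
  37 |  22 | ddabdcdacabcbcdcdb
  38 |   6 | ddcbcdabcbddccdcddabdcdacabcbcdcdb
  39 |  16 | ddccdcddabdcdacabcbcdcdb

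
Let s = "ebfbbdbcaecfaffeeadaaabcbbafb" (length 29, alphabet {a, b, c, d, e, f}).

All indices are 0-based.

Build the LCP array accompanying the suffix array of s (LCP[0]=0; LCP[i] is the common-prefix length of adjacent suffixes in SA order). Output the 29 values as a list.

sorted suffixes:
  #0 SA[0]=19  'aaabcbbafb'
  #1 SA[1]=20  'aabcbbafb'
  #2 SA[2]=21  'abcbbafb'
  #3 SA[3]=17  'adaaabcbbafb'
  #4 SA[4]=8  'aecfaffeeadaaabcbbafb'
  #5 SA[5]=26  'afb'
  #6 SA[6]=12  'affeeadaaabcbbafb'
  #7 SA[7]=28  'b'
  #8 SA[8]=25  'bafb'
  #9 SA[9]=24  'bbafb'
  #10 SA[10]=3  'bbdbcaecfaffeeadaaabcbbafb'
  #11 SA[11]=6  'bcaecfaffeeadaaabcbbafb'
  #12 SA[12]=22  'bcbbafb'
  #13 SA[13]=4  'bdbcaecfaffeeadaaabcbbafb'
  #14 SA[14]=1  'bfbbdbcaecfaffeeadaaabcbbafb'
  #15 SA[15]=7  'caecfaffeeadaaabcbbafb'
  #16 SA[16]=23  'cbbafb'
  #17 SA[17]=10  'cfaffeeadaaabcbbafb'
  #18 SA[18]=18  'daaabcbbafb'
  #19 SA[19]=5  'dbcaecfaffeeadaaabcbbafb'
  #20 SA[20]=16  'eadaaabcbbafb'
  #21 SA[21]=0  'ebfbbdbcaecfaffeeadaaabcbbafb'
  #22 SA[22]=9  'ecfaffeeadaaabcbbafb'
  #23 SA[23]=15  'eeadaaabcbbafb'
  #24 SA[24]=11  'faffeeadaaabcbbafb'
  #25 SA[25]=27  'fb'
  #26 SA[26]=2  'fbbdbcaecfaffeeadaaabcbbafb'
  #27 SA[27]=14  'feeadaaabcbbafb'
  #28 SA[28]=13  'ffeeadaaabcbbafb'

SA = [19, 20, 21, 17, 8, 26, 12, 28, 25, 24, 3, 6, 22, 4, 1, 7, 23, 10, 18, 5, 16, 0, 9, 15, 11, 27, 2, 14, 13]
i: (SA[i-1],SA[i]) lcp shared
  1: (19,20) 2 'aa'
  2: (20,21) 1 'a'
  3: (21,17) 1 'a'
  4: (17,8) 1 'a'
  5: (8,26) 1 'a'
  6: (26,12) 2 'af'
  7: (12,28) 0 ''
  8: (28,25) 1 'b'
  9: (25,24) 1 'b'
  10: (24,3) 2 'bb'
  11: (3,6) 1 'b'
  12: (6,22) 2 'bc'
  13: (22,4) 1 'b'
  14: (4,1) 1 'b'
  15: (1,7) 0 ''
  16: (7,23) 1 'c'
  17: (23,10) 1 'c'
  18: (10,18) 0 ''
  19: (18,5) 1 'd'
  20: (5,16) 0 ''
  21: (16,0) 1 'e'
  22: (0,9) 1 'e'
  23: (9,15) 1 'e'
  24: (15,11) 0 ''
  25: (11,27) 1 'f'
  26: (27,2) 2 'fb'
  27: (2,14) 1 'f'
  28: (14,13) 1 'f'

[0, 2, 1, 1, 1, 1, 2, 0, 1, 1, 2, 1, 2, 1, 1, 0, 1, 1, 0, 1, 0, 1, 1, 1, 0, 1, 2, 1, 1]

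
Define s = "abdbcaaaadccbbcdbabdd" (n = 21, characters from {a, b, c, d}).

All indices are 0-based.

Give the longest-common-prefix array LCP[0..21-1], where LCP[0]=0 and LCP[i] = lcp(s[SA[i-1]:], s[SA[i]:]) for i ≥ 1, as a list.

[0, 3, 2, 1, 3, 1, 0, 1, 1, 2, 1, 2, 0, 1, 1, 1, 0, 1, 2, 1, 1]

rank | idx | suffix
   0 |   5 | aaaadccbbcdbabdd
   1 |   6 | aaadccbbcdbabdd
   2 |   7 | aadccbbcdbabdd
   3 |   0 | abdbcaaaadccbbcdbabdd
   4 |  17 | abdd
   5 |   8 | adccbbcdbabdd
   6 |  16 | babdd
   7 |  12 | bbcdbabdd
   8 |   3 | bcaaaadccbbcdbabdd
   9 |  13 | bcdbabdd
  10 |   1 | bdbcaaaadccbbcdbabdd
  11 |  18 | bdd
  12 |   4 | caaaadccbbcdbabdd
  13 |  11 | cbbcdbabdd
  14 |  10 | ccbbcdbabdd
  15 |  14 | cdbabdd
  16 |  20 | d
  17 |  15 | dbabdd
  18 |   2 | dbcaaaadccbbcdbabdd
  19 |   9 | dccbbcdbabdd
  20 |  19 | dd

SA = [5, 6, 7, 0, 17, 8, 16, 12, 3, 13, 1, 18, 4, 11, 10, 14, 20, 15, 2, 9, 19]
[i] adj suffixes → lcp
  [1] 5/6 → 3 ('aaa')
  [2] 6/7 → 2 ('aa')
  [3] 7/0 → 1 ('a')
  [4] 0/17 → 3 ('abd')
  [5] 17/8 → 1 ('a')
  [6] 8/16 → 0 ('')
  [7] 16/12 → 1 ('b')
  [8] 12/3 → 1 ('b')
  [9] 3/13 → 2 ('bc')
  [10] 13/1 → 1 ('b')
  [11] 1/18 → 2 ('bd')
  [12] 18/4 → 0 ('')
  [13] 4/11 → 1 ('c')
  [14] 11/10 → 1 ('c')
  [15] 10/14 → 1 ('c')
  [16] 14/20 → 0 ('')
  [17] 20/15 → 1 ('d')
  [18] 15/2 → 2 ('db')
  [19] 2/9 → 1 ('d')
  [20] 9/19 → 1 ('d')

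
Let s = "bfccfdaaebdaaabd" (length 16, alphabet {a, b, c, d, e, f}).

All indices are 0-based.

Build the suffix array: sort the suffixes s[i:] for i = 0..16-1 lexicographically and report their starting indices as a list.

[11, 12, 6, 13, 7, 14, 9, 0, 2, 3, 15, 10, 5, 8, 1, 4]

rank→(start, suffix):
  0 → (11, 'aaabd')
  1 → (12, 'aabd')
  2 → (6, 'aaebdaaabd')
  3 → (13, 'abd')
  4 → (7, 'aebdaaabd')
  5 → (14, 'bd')
  6 → (9, 'bdaaabd')
  7 → (0, 'bfccfdaaebdaaabd')
  8 → (2, 'ccfdaaebdaaabd')
  9 → (3, 'cfdaaebdaaabd')
  10 → (15, 'd')
  11 → (10, 'daaabd')
  12 → (5, 'daaebdaaabd')
  13 → (8, 'ebdaaabd')
  14 → (1, 'fccfdaaebdaaabd')
  15 → (4, 'fdaaebdaaabd')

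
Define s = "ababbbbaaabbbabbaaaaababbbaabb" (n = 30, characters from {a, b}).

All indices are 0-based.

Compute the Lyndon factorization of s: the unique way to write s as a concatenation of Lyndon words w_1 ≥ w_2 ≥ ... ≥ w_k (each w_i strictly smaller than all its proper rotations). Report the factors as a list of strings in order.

["ababbbb", "aaabbbabb", "aaaaababbbaabb"]

emit factor 1: 'ababbbb' (i=0, period=7)
emit factor 2: 'aaabbbabb' (i=7, period=9)
emit factor 3: 'aaaaababbbaabb' (i=16, period=14)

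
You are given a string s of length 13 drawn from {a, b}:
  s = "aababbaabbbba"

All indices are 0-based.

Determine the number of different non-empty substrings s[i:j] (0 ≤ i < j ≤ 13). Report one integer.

rank→(start, suffix):
  0 → (12, 'a')
  1 → (0, 'aababbaabbbba')
  2 → (6, 'aabbbba')
  3 → (1, 'ababbaabbbba')
  4 → (3, 'abbaabbbba')
  5 → (7, 'abbbba')
  6 → (11, 'ba')
  7 → (5, 'baabbbba')
  8 → (2, 'babbaabbbba')
  9 → (10, 'bba')
  10 → (4, 'bbaabbbba')
  11 → (9, 'bbba')
  12 → (8, 'bbbba')

SA = [12, 0, 6, 1, 3, 7, 11, 5, 2, 10, 4, 9, 8]
i: (SA[i-1],SA[i]) lcp shared
  1: (12,0) 1 'a'
  2: (0,6) 3 'aab'
  3: (6,1) 1 'a'
  4: (1,3) 2 'ab'
  5: (3,7) 3 'abb'
  6: (7,11) 0 ''
  7: (11,5) 2 'ba'
  8: (5,2) 2 'ba'
  9: (2,10) 1 'b'
  10: (10,4) 3 'bba'
  11: (4,9) 2 'bb'
  12: (9,8) 3 'bbb'

n(n+1)/2 = 13·14/2 = 91
Σ LCP = 0 + 1 + 3 + 1 + 2 + 3 + 0 + 2 + 2 + 1 + 3 + 2 + 3 = 23
distinct = 91 − 23 = 68

68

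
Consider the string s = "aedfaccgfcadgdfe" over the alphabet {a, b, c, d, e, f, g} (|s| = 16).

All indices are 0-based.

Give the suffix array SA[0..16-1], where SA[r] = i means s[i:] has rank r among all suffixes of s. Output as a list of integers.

[4, 10, 0, 9, 5, 6, 2, 13, 11, 15, 1, 3, 8, 14, 12, 7]

sorted suffixes:
  #0 SA[0]=4  'accgfcadgdfe'
  #1 SA[1]=10  'adgdfe'
  #2 SA[2]=0  'aedfaccgfcadgdfe'
  #3 SA[3]=9  'cadgdfe'
  #4 SA[4]=5  'ccgfcadgdfe'
  #5 SA[5]=6  'cgfcadgdfe'
  #6 SA[6]=2  'dfaccgfcadgdfe'
  #7 SA[7]=13  'dfe'
  #8 SA[8]=11  'dgdfe'
  #9 SA[9]=15  'e'
  #10 SA[10]=1  'edfaccgfcadgdfe'
  #11 SA[11]=3  'faccgfcadgdfe'
  #12 SA[12]=8  'fcadgdfe'
  #13 SA[13]=14  'fe'
  #14 SA[14]=12  'gdfe'
  #15 SA[15]=7  'gfcadgdfe'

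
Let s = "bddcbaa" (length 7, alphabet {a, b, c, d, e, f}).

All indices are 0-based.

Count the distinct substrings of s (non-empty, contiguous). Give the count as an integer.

25

rank | idx | suffix
   0 |   6 | a
   1 |   5 | aa
   2 |   4 | baa
   3 |   0 | bddcbaa
   4 |   3 | cbaa
   5 |   2 | dcbaa
   6 |   1 | ddcbaa

SA = [6, 5, 4, 0, 3, 2, 1]
i: (SA[i-1],SA[i]) lcp shared
  1: (6,5) 1 'a'
  2: (5,4) 0 ''
  3: (4,0) 1 'b'
  4: (0,3) 0 ''
  5: (3,2) 0 ''
  6: (2,1) 1 'd'

n(n+1)/2 = 7·8/2 = 28
Σ LCP = 0 + 1 + 0 + 1 + 0 + 0 + 1 = 3
distinct = 28 − 3 = 25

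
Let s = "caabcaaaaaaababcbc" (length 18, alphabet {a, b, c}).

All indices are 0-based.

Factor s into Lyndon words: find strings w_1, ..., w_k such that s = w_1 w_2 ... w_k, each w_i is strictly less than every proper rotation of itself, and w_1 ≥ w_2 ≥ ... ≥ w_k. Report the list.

emit factor 1: 'c' (i=0, period=1)
emit factor 2: 'aabc' (i=1, period=4)
emit factor 3: 'aaaaaaababcbc' (i=5, period=13)

["c", "aabc", "aaaaaaababcbc"]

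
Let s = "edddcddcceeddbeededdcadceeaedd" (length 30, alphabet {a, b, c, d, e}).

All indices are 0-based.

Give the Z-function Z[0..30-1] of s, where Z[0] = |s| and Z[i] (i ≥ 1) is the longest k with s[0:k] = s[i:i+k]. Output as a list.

[30, 0, 0, 0, 0, 0, 0, 0, 0, 1, 3, 0, 0, 0, 1, 2, 0, 3, 0, 0, 0, 0, 0, 0, 1, 1, 0, 3, 0, 0]

Z[0]=30
i=1: outside box; Z[1]=0
i=2: outside box; Z[2]=0
i=3: outside box; Z[3]=0
i=4: outside box; Z[4]=0
i=5: outside box; Z[5]=0
i=6: outside box; Z[6]=0
i=7: outside box; Z[7]=0
i=8: outside box; Z[8]=0
i=9: outside box; Z[9]=1 scan→box=[9,10)
i=10: outside box; Z[10]=3 scan→box=[10,13)
i=11: min(r-i=2, Z[1]=0)=0; Z[11]=0
i=12: min(r-i=1, Z[2]=0)=0; Z[12]=0
i=13: outside box; Z[13]=0
i=14: outside box; Z[14]=1 scan→box=[14,15)
i=15: outside box; Z[15]=2 scan→box=[15,17)
i=16: min(r-i=1, Z[1]=0)=0; Z[16]=0
i=17: outside box; Z[17]=3 scan→box=[17,20)
i=18: min(r-i=2, Z[1]=0)=0; Z[18]=0
i=19: min(r-i=1, Z[2]=0)=0; Z[19]=0
i=20: outside box; Z[20]=0
i=21: outside box; Z[21]=0
i=22: outside box; Z[22]=0
i=23: outside box; Z[23]=0
i=24: outside box; Z[24]=1 scan→box=[24,25)
i=25: outside box; Z[25]=1 scan→box=[25,26)
i=26: outside box; Z[26]=0
i=27: outside box; Z[27]=3 scan→box=[27,30)
i=28: min(r-i=2, Z[1]=0)=0; Z[28]=0
i=29: min(r-i=1, Z[2]=0)=0; Z[29]=0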